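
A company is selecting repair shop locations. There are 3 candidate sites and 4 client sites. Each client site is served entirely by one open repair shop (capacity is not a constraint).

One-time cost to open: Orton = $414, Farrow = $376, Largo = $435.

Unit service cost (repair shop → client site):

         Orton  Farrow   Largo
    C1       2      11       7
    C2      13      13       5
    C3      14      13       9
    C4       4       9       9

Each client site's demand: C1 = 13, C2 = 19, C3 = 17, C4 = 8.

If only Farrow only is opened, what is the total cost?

Total cost: 1059

Each client site is assigned to its cheapest site among the open ones.
{Farrow}: C1→Farrow 11·13=143, C2→Farrow 13·19=247, C3→Farrow 13·17=221, C4→Farrow 9·8=72. Service 683; fixed 376; total 1059.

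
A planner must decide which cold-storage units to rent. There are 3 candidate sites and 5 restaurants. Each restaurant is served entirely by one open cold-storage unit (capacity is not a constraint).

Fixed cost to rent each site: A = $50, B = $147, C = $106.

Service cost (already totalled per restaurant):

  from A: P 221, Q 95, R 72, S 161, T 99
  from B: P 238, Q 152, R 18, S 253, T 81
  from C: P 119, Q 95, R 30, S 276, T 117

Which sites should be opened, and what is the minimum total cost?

For any fixed open set, each restaurant goes to its cheapest open site; total = fixed + service.
{A, C}: P→C 119, Q→A 95, R→C 30, S→A 161, T→A 99. Service 504; fixed 156; total 660.
{A}: service 648 + fixed 50 = 698
{C}: service 637 + fixed 106 = 743
{A, B, C}: service 474 + fixed 303 = 777
(All 7 nonempty subsets were checked; A and C is lowest.)

Open A and C; minimum total cost 660.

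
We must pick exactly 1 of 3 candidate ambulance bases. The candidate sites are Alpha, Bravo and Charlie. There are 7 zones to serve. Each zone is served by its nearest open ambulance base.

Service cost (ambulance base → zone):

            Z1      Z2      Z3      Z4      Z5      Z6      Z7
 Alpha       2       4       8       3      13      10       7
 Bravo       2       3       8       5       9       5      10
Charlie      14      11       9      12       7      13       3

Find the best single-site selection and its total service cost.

With exactly 1 open, each zone uses its cheapest among the chosen.
{Bravo}: Z1→Bravo 2, Z2→Bravo 3, Z3→Bravo 8, Z4→Bravo 5, Z5→Bravo 9, Z6→Bravo 5, Z7→Bravo 10. Service cost 42.
{Alpha}: service cost 47
{Charlie}: service cost 69
Among all 3 size-1 choices, {Bravo} is lowest.

Choose Bravo only; total service cost 42.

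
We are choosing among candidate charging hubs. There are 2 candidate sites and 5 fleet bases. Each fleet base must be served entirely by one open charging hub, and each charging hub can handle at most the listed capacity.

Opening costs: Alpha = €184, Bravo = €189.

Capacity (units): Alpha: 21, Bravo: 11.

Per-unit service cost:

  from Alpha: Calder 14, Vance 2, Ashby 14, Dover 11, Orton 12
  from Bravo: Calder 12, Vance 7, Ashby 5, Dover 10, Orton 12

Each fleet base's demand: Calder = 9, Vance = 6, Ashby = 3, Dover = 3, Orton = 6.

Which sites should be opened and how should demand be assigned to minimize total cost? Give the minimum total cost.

Minimum total cost: 628

Open {Alpha, Bravo}: Calder→Alpha 14·9=126, Vance→Alpha 2·6=12, Ashby→Bravo 5·3=15, Dover→Bravo 10·3=30, Orton→Alpha 12·6=72.
Loads: Alpha carries 21/21, Bravo carries 6/11. Service 255; fixed 373; total 628.
Next best feasible plan costs 631.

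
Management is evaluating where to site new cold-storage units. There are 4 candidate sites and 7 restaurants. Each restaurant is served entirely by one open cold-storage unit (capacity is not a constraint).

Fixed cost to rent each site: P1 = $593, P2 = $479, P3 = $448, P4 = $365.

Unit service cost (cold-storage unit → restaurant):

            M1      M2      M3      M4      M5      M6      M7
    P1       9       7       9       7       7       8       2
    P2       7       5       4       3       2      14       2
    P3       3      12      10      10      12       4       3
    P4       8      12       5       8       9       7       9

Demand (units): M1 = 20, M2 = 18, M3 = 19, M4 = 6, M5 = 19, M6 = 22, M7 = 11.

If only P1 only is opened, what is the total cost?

Total cost: 1443

Each restaurant is assigned to its cheapest site among the open ones.
{P1}: M1→P1 9·20=180, M2→P1 7·18=126, M3→P1 9·19=171, M4→P1 7·6=42, M5→P1 7·19=133, M6→P1 8·22=176, M7→P1 2·11=22. Service 850; fixed 593; total 1443.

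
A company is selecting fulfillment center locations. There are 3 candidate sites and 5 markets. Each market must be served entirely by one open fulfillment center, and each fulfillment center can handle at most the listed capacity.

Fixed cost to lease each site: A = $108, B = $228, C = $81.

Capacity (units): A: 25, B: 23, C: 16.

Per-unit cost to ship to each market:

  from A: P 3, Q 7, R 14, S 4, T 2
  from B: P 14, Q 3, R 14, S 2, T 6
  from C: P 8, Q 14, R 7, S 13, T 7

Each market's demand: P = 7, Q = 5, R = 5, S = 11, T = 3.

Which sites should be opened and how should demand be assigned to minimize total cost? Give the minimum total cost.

Open {A, C}: P→A 3·7=21, Q→A 7·5=35, R→C 7·5=35, S→A 4·11=44, T→C 7·3=21.
Loads: A carries 23/25, C carries 8/16. Service 156; fixed 189; total 345.
Next best feasible plan costs 365.

Minimum total cost: 345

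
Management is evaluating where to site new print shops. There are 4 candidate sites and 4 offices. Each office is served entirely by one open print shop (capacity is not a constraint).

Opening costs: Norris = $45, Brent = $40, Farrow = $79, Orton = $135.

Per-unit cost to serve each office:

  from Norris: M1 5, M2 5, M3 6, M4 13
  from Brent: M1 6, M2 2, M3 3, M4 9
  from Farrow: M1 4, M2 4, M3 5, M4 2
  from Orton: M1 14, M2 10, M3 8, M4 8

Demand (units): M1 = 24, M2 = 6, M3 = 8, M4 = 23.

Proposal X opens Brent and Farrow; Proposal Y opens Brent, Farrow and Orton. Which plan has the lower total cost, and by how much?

Proposal X is cheaper by 135.

Proposal X: {Brent, Farrow}: M1→Farrow 4·24=96, M2→Brent 2·6=12, M3→Brent 3·8=24, M4→Farrow 2·23=46. Service 178; fixed 119; total 297.
Proposal Y: {Brent, Farrow, Orton}: M1→Farrow 4·24=96, M2→Brent 2·6=12, M3→Brent 3·8=24, M4→Farrow 2·23=46. Service 178; fixed 254; total 432.
Difference: |297 − 432| = 135.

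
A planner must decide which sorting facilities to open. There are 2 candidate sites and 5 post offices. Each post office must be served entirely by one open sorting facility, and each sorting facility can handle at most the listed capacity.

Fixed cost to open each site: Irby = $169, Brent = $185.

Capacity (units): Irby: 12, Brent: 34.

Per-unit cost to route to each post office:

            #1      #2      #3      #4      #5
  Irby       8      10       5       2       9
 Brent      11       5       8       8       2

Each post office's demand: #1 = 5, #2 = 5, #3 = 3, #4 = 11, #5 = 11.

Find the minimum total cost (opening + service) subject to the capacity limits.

Minimum total cost: 502

Open {Irby, Brent}: #1→Brent 11·5=55, #2→Brent 5·5=25, #3→Brent 8·3=24, #4→Irby 2·11=22, #5→Brent 2·11=22.
Loads: Irby carries 11/12, Brent carries 24/34. Service 148; fixed 354; total 502.
Next best feasible plan costs 544.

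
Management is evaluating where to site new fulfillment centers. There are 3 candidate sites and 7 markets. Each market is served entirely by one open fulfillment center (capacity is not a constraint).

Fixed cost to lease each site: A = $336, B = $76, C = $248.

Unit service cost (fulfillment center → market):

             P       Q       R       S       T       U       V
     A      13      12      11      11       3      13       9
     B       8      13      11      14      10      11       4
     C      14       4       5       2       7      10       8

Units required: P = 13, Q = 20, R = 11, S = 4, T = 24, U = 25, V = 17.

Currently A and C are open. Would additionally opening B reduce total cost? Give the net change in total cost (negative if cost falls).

Yes — net change −57 (cost falls by 57).

Current service cost with {A, C}: 770.
Adding B: each market re-picks its cheapest; new service cost 637, saving 133.
Extra fixed cost: 76. Net change = 76 − 133 = -57.
(Totals: 1354 → 1297.)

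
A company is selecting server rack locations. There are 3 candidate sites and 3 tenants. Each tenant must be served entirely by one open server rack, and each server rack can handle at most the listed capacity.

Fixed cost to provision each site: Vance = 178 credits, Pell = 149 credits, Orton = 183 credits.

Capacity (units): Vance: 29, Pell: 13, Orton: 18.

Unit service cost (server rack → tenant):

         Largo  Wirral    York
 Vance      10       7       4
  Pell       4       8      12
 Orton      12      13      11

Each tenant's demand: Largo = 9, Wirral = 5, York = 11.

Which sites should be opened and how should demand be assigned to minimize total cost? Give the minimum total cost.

Open {Vance}: Largo→Vance 10·9=90, Wirral→Vance 7·5=35, York→Vance 4·11=44.
Loads: Vance carries 25/29. Service 169; fixed 178; total 347.
Next best feasible plan costs 442.

Minimum total cost: 347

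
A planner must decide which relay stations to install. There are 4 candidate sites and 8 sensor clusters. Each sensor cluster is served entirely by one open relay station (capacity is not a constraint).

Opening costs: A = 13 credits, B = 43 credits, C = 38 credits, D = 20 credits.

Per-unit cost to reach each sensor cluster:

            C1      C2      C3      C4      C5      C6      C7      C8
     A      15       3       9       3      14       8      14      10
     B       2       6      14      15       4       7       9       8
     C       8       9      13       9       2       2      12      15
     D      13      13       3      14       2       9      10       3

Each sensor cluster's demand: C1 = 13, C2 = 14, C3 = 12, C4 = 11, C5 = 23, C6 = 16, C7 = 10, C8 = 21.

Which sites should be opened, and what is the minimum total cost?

Open A, B, C and D; minimum total cost 482.

For any fixed open set, each sensor cluster goes to its cheapest open site; total = fixed + service.
{A, B, C, D}: C1→B 2·13=26, C2→A 3·14=42, C3→D 3·12=36, C4→A 3·11=33, C5→C 2·23=46, C6→C 2·16=32, C7→B 9·10=90, C8→D 3·21=63. Service 368; fixed 114; total 482.
{A, B, D}: C1→B 2·13=26, C2→A 3·14=42, C3→D 3·12=36, C4→A 3·11=33, C5→D 2·23=46, C6→B 7·16=112, C7→B 9·10=90, C8→D 3·21=63. Service 448; fixed 76; total 524.
{A, C, D}: service 456 + fixed 71 = 527
{A}: service 1178 + fixed 13 = 1191
No other subset beats 482.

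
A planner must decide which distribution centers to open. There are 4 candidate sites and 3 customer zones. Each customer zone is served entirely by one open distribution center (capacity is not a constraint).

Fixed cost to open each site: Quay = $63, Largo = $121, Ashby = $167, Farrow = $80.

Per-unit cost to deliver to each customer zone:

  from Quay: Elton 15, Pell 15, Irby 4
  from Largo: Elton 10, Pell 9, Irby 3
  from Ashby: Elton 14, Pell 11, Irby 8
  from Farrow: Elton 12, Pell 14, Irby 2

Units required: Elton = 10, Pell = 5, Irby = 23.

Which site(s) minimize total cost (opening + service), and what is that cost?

Open Farrow only; minimum total cost 316.

For any fixed open set, each customer zone goes to its cheapest open site; total = fixed + service.
{Farrow}: Elton→Farrow 12·10=120, Pell→Farrow 14·5=70, Irby→Farrow 2·23=46. Service 236; fixed 80; total 316.
{Largo}: Elton→Largo 10·10=100, Pell→Largo 9·5=45, Irby→Largo 3·23=69. Service 214; fixed 121; total 335.
{Quay, Farrow}: Elton→Farrow 12·10=120, Pell→Farrow 14·5=70, Irby→Farrow 2·23=46. Service 236; fixed 143; total 379.
{Quay, Largo, Ashby, Farrow}: service 191 + fixed 431 = 622
No other subset beats 316.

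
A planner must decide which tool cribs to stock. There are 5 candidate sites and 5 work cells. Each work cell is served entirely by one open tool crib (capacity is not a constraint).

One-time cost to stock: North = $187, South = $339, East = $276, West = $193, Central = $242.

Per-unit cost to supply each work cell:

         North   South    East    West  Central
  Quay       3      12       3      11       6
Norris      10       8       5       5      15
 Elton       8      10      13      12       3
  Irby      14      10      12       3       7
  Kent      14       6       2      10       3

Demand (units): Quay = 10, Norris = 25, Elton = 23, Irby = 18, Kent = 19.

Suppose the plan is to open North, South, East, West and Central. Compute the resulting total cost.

Each work cell is assigned to its cheapest site among the open ones.
{North, South, East, West, Central}: Quay→North 3·10=30, Norris→East 5·25=125, Elton→Central 3·23=69, Irby→West 3·18=54, Kent→East 2·19=38. Service 316; fixed 1237; total 1553.

Total cost: 1553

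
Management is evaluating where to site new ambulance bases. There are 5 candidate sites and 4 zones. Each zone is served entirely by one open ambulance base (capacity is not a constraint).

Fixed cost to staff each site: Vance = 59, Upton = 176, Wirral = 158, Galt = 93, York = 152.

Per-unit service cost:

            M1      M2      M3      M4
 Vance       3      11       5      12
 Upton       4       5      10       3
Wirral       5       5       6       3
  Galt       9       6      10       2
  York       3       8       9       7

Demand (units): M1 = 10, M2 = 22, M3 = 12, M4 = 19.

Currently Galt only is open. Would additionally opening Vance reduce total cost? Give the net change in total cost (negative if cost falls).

Current service cost with {Galt}: 380.
Adding Vance: each zone re-picks its cheapest; new service cost 260, saving 120.
Extra fixed cost: 59. Net change = 59 − 120 = -61.
(Totals: 473 → 412.)

Yes — net change −61 (cost falls by 61).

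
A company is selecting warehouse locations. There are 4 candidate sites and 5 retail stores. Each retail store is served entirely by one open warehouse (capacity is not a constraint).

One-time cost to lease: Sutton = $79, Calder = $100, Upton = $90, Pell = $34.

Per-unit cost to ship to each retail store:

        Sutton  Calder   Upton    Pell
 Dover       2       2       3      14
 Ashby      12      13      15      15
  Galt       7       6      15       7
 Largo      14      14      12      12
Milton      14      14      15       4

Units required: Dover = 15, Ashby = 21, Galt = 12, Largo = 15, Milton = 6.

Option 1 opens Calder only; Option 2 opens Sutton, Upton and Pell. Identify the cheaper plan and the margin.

Option 1: {Calder}: Dover→Calder 2·15=30, Ashby→Calder 13·21=273, Galt→Calder 6·12=72, Largo→Calder 14·15=210, Milton→Calder 14·6=84. Service 669; fixed 100; total 769.
Option 2: {Sutton, Upton, Pell}: Dover→Sutton 2·15=30, Ashby→Sutton 12·21=252, Galt→Sutton 7·12=84, Largo→Upton 12·15=180, Milton→Pell 4·6=24. Service 570; fixed 203; total 773.
Difference: |769 − 773| = 4.

Option 1 is cheaper by 4.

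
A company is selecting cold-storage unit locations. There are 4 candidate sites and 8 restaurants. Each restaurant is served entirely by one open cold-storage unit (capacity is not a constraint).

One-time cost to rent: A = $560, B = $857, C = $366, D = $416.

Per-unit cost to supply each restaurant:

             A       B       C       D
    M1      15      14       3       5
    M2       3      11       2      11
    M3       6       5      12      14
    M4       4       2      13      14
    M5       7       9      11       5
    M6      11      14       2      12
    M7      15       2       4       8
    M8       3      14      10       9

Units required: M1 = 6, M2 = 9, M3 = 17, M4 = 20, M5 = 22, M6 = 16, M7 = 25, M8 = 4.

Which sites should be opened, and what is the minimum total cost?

For any fixed open set, each restaurant goes to its cheapest open site; total = fixed + service.
{C}: M1→C 3·6=18, M2→C 2·9=18, M3→C 12·17=204, M4→C 13·20=260, M5→C 11·22=242, M6→C 2·16=32, M7→C 4·25=100, M8→C 10·4=40. Service 914; fixed 366; total 1280.
{A, C}: service 516 + fixed 926 = 1442
{C, D}: M1→C 3·6=18, M2→C 2·9=18, M3→C 12·17=204, M4→C 13·20=260, M5→D 5·22=110, M6→C 2·16=32, M7→C 4·25=100, M8→D 9·4=36. Service 778; fixed 782; total 1560.
{A, B, C, D}: service 365 + fixed 2199 = 2564
No other subset beats 1280.

Open C only; minimum total cost 1280.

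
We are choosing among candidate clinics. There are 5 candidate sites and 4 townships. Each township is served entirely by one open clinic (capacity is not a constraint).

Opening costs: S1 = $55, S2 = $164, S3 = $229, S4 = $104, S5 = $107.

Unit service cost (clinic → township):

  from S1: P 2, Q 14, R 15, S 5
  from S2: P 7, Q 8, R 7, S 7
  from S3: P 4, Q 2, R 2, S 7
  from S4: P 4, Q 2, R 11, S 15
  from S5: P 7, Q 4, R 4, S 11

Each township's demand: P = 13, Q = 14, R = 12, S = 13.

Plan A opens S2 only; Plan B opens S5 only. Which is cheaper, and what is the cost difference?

Plan B is cheaper by 97.

Plan A: {S2}: P→S2 7·13=91, Q→S2 8·14=112, R→S2 7·12=84, S→S2 7·13=91. Service 378; fixed 164; total 542.
Plan B: {S5}: P→S5 7·13=91, Q→S5 4·14=56, R→S5 4·12=48, S→S5 11·13=143. Service 338; fixed 107; total 445.
Difference: |542 − 445| = 97.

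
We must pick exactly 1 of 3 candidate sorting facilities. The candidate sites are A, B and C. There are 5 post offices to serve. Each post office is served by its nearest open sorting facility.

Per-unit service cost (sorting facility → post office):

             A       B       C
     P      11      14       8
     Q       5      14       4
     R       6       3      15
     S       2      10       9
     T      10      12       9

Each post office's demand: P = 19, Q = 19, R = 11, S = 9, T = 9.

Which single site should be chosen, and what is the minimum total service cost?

With exactly 1 open, each post office uses its cheapest among the chosen.
{A}: P→A 11·19=209, Q→A 5·19=95, R→A 6·11=66, S→A 2·9=18, T→A 10·9=90. Service cost 478.
{C}: service cost 555
{B}: service cost 763
Among all 3 size-1 choices, {A} is lowest.

Choose A only; total service cost 478.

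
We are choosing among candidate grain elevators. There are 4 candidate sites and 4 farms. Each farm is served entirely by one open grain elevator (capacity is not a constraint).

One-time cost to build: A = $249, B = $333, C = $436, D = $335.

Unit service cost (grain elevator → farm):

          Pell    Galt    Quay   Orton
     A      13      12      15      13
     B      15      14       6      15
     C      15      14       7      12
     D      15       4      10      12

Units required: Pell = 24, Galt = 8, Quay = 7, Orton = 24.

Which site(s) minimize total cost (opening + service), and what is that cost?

Open A only; minimum total cost 1074.

For any fixed open set, each farm goes to its cheapest open site; total = fixed + service.
{A}: Pell→A 13·24=312, Galt→A 12·8=96, Quay→A 15·7=105, Orton→A 13·24=312. Service 825; fixed 249; total 1074.
{D}: Pell→D 15·24=360, Galt→D 4·8=32, Quay→D 10·7=70, Orton→D 12·24=288. Service 750; fixed 335; total 1085.
{B}: Pell→B 15·24=360, Galt→B 14·8=112, Quay→B 6·7=42, Orton→B 15·24=360. Service 874; fixed 333; total 1207.
{A, B, C, D}: Pell→A 13·24=312, Galt→D 4·8=32, Quay→B 6·7=42, Orton→C 12·24=288. Service 674; fixed 1353; total 2027.
No other subset beats 1074.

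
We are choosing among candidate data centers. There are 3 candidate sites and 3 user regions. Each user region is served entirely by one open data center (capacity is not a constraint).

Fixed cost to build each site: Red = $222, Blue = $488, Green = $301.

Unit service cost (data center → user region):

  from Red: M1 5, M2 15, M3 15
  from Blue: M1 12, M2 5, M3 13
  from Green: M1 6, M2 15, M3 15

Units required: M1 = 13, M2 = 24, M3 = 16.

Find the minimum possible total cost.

Minimum total cost: 887

For any fixed open set, each user region goes to its cheapest open site; total = fixed + service.
{Red}: M1→Red 5·13=65, M2→Red 15·24=360, M3→Red 15·16=240. Service 665; fixed 222; total 887.
{Blue}: service 484 + fixed 488 = 972
{Green}: M1→Green 6·13=78, M2→Green 15·24=360, M3→Green 15·16=240. Service 678; fixed 301; total 979.
{Red, Blue, Green}: M1→Red 5·13=65, M2→Blue 5·24=120, M3→Blue 13·16=208. Service 393; fixed 1011; total 1404.
No other subset beats 887.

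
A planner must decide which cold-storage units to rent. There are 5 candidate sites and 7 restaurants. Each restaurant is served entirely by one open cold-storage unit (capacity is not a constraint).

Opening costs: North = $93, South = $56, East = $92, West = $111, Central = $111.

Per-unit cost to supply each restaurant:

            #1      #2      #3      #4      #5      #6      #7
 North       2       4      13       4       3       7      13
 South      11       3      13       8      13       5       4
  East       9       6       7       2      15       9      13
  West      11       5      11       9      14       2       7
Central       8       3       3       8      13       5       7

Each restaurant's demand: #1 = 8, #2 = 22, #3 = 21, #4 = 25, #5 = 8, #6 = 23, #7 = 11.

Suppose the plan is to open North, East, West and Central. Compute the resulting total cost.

Total cost: 749

Each restaurant is assigned to its cheapest site among the open ones.
{North, East, West, Central}: #1→North 2·8=16, #2→Central 3·22=66, #3→Central 3·21=63, #4→East 2·25=50, #5→North 3·8=24, #6→West 2·23=46, #7→West 7·11=77. Service 342; fixed 407; total 749.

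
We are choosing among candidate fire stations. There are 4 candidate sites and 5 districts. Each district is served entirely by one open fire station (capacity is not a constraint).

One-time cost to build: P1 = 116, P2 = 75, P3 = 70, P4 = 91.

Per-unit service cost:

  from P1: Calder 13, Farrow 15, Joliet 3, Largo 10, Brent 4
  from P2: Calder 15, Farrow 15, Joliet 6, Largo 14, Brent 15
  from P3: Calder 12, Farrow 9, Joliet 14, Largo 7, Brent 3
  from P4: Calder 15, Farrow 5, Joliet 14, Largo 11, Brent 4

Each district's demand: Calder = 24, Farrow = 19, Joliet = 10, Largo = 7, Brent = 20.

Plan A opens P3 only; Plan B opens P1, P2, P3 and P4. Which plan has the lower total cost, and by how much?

Plan A is cheaper by 96.

Plan A: {P3}: Calder→P3 12·24=288, Farrow→P3 9·19=171, Joliet→P3 14·10=140, Largo→P3 7·7=49, Brent→P3 3·20=60. Service 708; fixed 70; total 778.
Plan B: {P1, P2, P3, P4}: Calder→P3 12·24=288, Farrow→P4 5·19=95, Joliet→P1 3·10=30, Largo→P3 7·7=49, Brent→P3 3·20=60. Service 522; fixed 352; total 874.
Difference: |778 − 874| = 96.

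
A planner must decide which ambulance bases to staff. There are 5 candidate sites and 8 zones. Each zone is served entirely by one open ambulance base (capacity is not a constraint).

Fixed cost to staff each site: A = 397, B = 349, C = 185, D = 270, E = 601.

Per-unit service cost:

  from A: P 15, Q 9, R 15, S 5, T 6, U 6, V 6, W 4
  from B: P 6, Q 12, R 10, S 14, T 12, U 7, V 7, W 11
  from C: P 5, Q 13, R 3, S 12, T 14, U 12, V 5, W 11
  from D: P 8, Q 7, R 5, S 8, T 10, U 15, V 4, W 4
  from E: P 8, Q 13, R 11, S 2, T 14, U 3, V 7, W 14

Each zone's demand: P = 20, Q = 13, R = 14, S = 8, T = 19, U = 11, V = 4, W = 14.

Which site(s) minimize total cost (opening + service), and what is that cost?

Open D only; minimum total cost 1082.

For any fixed open set, each zone goes to its cheapest open site; total = fixed + service.
{D}: P→D 8·20=160, Q→D 7·13=91, R→D 5·14=70, S→D 8·8=64, T→D 10·19=190, U→D 15·11=165, V→D 4·4=16, W→D 4·14=56. Service 812; fixed 270; total 1082.
{A, C}: P→C 5·20=100, Q→A 9·13=117, R→C 3·14=42, S→A 5·8=40, T→A 6·19=114, U→A 6·11=66, V→C 5·4=20, W→A 4·14=56. Service 555; fixed 582; total 1137.
{C, D}: P→C 5·20=100, Q→D 7·13=91, R→C 3·14=42, S→D 8·8=64, T→D 10·19=190, U→C 12·11=132, V→D 4·4=16, W→D 4·14=56. Service 691; fixed 455; total 1146.
{A, B, C, D, E}: service 468 + fixed 1802 = 2270
No other subset beats 1082.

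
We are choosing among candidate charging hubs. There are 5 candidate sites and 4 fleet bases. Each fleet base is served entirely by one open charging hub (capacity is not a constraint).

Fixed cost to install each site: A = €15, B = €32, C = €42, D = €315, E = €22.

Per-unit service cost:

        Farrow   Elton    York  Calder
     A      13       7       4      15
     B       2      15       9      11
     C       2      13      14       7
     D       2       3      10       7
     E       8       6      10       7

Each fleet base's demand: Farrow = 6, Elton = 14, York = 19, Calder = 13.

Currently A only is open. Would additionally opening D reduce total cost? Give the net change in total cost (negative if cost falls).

No — net change +89 (cost rises by 89).

Current service cost with {A}: 447.
Adding D: each fleet base re-picks its cheapest; new service cost 221, saving 226.
Extra fixed cost: 315. Net change = 315 − 226 = 89.
(Totals: 462 → 551.)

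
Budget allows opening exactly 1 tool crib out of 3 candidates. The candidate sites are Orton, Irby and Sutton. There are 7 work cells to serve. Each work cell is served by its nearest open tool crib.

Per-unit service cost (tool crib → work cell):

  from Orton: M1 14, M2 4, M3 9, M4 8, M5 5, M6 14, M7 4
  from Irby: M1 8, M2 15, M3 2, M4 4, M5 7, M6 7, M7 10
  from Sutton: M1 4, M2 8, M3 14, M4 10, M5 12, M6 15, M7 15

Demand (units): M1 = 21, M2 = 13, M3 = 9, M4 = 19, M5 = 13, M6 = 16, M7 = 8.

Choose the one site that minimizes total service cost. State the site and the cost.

With exactly 1 open, each work cell uses its cheapest among the chosen.
{Irby}: M1→Irby 8·21=168, M2→Irby 15·13=195, M3→Irby 2·9=18, M4→Irby 4·19=76, M5→Irby 7·13=91, M6→Irby 7·16=112, M7→Irby 10·8=80. Service cost 740.
{Orton}: service cost 900
{Sutton}: service cost 1020
Among all 3 size-1 choices, {Irby} is lowest.

Choose Irby only; total service cost 740.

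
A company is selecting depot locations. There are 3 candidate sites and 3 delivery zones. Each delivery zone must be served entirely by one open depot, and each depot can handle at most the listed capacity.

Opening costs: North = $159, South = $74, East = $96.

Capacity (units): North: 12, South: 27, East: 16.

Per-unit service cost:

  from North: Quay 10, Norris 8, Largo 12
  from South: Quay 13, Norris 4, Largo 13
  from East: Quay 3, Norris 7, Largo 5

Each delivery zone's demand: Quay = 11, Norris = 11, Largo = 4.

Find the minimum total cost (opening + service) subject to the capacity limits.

Minimum total cost: 267

Open {South, East}: Quay→East 3·11=33, Norris→South 4·11=44, Largo→East 5·4=20.
Loads: South carries 11/27, East carries 15/16. Service 97; fixed 170; total 267.
Next best feasible plan costs 299.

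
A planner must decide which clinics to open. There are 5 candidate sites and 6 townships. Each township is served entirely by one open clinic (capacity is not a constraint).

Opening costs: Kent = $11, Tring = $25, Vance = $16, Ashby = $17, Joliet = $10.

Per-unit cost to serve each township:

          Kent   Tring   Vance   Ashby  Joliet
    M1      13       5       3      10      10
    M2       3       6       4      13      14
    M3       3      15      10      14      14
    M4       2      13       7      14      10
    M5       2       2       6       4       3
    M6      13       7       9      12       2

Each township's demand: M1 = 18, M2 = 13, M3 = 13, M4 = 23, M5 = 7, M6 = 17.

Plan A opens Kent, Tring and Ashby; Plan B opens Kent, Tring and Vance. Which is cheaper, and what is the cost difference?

Plan B is cheaper by 37.

Plan A: {Kent, Tring, Ashby}: M1→Tring 5·18=90, M2→Kent 3·13=39, M3→Kent 3·13=39, M4→Kent 2·23=46, M5→Kent 2·7=14, M6→Tring 7·17=119. Service 347; fixed 53; total 400.
Plan B: {Kent, Tring, Vance}: M1→Vance 3·18=54, M2→Kent 3·13=39, M3→Kent 3·13=39, M4→Kent 2·23=46, M5→Kent 2·7=14, M6→Tring 7·17=119. Service 311; fixed 52; total 363.
Difference: |400 − 363| = 37.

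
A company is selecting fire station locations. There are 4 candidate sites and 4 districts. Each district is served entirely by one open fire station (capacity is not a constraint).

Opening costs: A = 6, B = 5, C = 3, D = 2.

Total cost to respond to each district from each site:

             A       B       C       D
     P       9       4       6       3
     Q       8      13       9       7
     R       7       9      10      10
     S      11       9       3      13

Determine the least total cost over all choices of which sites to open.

Minimum total cost: 28

For any fixed open set, each district goes to its cheapest open site; total = fixed + service.
{C, D}: P→D 3, Q→D 7, R→C 10, S→C 3. Service 23; fixed 5; total 28.
{A, C, D}: P→D 3, Q→D 7, R→A 7, S→C 3. Service 20; fixed 11; total 31.
{C}: service 28 + fixed 3 = 31
{A, B, C, D}: service 20 + fixed 16 = 36
No other subset beats 28.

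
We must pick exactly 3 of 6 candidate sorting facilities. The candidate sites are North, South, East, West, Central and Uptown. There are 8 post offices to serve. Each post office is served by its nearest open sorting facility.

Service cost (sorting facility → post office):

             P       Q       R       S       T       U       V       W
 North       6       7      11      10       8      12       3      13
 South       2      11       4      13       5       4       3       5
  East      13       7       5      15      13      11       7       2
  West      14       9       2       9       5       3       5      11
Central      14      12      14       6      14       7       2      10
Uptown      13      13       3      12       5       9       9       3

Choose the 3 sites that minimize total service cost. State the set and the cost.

With exactly 3 open, each post office uses its cheapest among the chosen.
{South, East, Central}: P→South 2, Q→East 7, R→South 4, S→Central 6, T→South 5, U→South 4, V→Central 2, W→East 2. Service cost 32.
{South, East, West}: service cost 33
{South, West, Central}: service cost 34
Among all 20 size-3 choices, {South, East, Central} is lowest.

Choose South, East and Central; total service cost 32.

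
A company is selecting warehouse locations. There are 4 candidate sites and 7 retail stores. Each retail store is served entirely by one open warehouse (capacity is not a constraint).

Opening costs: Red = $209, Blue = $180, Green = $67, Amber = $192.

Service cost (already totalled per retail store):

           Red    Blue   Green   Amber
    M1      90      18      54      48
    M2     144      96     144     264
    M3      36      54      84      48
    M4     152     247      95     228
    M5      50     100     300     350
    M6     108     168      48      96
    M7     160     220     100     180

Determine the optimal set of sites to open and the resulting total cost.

For any fixed open set, each retail store goes to its cheapest open site; total = fixed + service.
{Blue, Green}: M1→Blue 18, M2→Blue 96, M3→Blue 54, M4→Green 95, M5→Blue 100, M6→Green 48, M7→Green 100. Service 511; fixed 247; total 758.
{Red, Green}: M1→Green 54, M2→Red 144, M3→Red 36, M4→Green 95, M5→Red 50, M6→Green 48, M7→Green 100. Service 527; fixed 276; total 803.
{Green}: service 825 + fixed 67 = 892
{Red, Blue, Green, Amber}: service 443 + fixed 648 = 1091
No other subset beats 758.

Open Blue and Green; minimum total cost 758.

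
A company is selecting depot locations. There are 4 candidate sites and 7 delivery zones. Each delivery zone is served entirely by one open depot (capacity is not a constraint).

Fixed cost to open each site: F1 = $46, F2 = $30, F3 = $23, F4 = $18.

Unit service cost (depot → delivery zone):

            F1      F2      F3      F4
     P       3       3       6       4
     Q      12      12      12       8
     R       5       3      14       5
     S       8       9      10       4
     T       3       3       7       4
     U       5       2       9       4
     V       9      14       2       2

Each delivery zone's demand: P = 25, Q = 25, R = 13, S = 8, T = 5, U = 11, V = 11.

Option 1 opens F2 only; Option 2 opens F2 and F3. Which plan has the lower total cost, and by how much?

Option 2 is cheaper by 109.

Option 1: {F2}: P→F2 3·25=75, Q→F2 12·25=300, R→F2 3·13=39, S→F2 9·8=72, T→F2 3·5=15, U→F2 2·11=22, V→F2 14·11=154. Service 677; fixed 30; total 707.
Option 2: {F2, F3}: P→F2 3·25=75, Q→F2 12·25=300, R→F2 3·13=39, S→F2 9·8=72, T→F2 3·5=15, U→F2 2·11=22, V→F3 2·11=22. Service 545; fixed 53; total 598.
Difference: |707 − 598| = 109.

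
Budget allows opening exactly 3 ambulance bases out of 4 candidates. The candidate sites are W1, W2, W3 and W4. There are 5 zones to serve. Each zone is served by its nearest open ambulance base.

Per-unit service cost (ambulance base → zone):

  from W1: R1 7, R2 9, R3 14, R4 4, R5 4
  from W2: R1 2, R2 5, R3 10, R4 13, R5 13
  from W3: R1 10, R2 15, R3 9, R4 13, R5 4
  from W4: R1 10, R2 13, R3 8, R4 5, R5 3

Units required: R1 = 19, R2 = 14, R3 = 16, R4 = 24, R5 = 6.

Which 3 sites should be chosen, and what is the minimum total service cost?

With exactly 3 open, each zone uses its cheapest among the chosen.
{W1, W2, W4}: R1→W2 2·19=38, R2→W2 5·14=70, R3→W4 8·16=128, R4→W1 4·24=96, R5→W4 3·6=18. Service cost 350.
{W1, W2, W3}: service cost 372
{W2, W3, W4}: service cost 374
Among all 4 size-3 choices, {W1, W2, W4} is lowest.

Choose W1, W2 and W4; total service cost 350.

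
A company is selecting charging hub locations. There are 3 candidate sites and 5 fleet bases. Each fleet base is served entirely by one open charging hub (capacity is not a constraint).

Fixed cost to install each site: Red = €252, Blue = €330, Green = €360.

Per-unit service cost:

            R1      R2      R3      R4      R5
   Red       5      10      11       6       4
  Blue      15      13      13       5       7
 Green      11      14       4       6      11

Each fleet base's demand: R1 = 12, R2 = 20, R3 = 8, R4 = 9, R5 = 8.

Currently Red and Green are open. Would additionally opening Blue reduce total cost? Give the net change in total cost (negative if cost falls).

Current service cost with {Red, Green}: 378.
Adding Blue: each fleet base re-picks its cheapest; new service cost 369, saving 9.
Extra fixed cost: 330. Net change = 330 − 9 = 321.
(Totals: 990 → 1311.)

No — net change +321 (cost rises by 321).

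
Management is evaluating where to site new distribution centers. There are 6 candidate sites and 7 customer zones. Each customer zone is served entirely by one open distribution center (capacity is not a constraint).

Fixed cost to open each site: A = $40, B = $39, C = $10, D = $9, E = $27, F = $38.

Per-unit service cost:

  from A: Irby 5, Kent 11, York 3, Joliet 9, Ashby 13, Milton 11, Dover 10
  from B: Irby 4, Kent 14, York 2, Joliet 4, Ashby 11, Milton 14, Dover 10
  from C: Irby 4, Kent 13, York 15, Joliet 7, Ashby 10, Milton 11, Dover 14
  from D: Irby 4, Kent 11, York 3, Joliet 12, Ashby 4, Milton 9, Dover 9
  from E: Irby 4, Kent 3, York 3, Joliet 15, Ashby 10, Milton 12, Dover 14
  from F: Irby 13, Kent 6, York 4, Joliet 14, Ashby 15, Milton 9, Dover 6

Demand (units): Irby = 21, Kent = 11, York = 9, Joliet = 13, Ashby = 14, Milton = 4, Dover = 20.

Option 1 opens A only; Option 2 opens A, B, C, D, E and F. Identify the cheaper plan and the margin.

Option 1: {A}: Irby→A 5·21=105, Kent→A 11·11=121, York→A 3·9=27, Joliet→A 9·13=117, Ashby→A 13·14=182, Milton→A 11·4=44, Dover→A 10·20=200. Service 796; fixed 40; total 836.
Option 2: {A, B, C, D, E, F}: Irby→B 4·21=84, Kent→E 3·11=33, York→B 2·9=18, Joliet→B 4·13=52, Ashby→D 4·14=56, Milton→D 9·4=36, Dover→F 6·20=120. Service 399; fixed 163; total 562.
Difference: |836 − 562| = 274.

Option 2 is cheaper by 274.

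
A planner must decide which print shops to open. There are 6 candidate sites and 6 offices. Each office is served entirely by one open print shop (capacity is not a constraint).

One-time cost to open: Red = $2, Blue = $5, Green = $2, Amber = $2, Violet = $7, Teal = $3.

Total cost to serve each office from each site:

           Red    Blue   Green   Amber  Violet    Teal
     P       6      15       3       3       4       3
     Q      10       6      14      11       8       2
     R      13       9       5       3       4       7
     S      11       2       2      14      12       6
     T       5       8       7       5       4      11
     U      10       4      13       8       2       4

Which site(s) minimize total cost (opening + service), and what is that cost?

Open Green, Amber and Teal; minimum total cost 26.

For any fixed open set, each office goes to its cheapest open site; total = fixed + service.
{Green, Amber, Teal}: P→Green 3, Q→Teal 2, R→Amber 3, S→Green 2, T→Amber 5, U→Teal 4. Service 19; fixed 7; total 26.
{Red, Green, Amber, Teal}: service 19 + fixed 9 = 28
{Red, Green, Teal}: service 21 + fixed 7 = 28
{Red, Blue, Green, Amber, Violet, Teal}: service 16 + fixed 21 = 37
No other subset beats 26.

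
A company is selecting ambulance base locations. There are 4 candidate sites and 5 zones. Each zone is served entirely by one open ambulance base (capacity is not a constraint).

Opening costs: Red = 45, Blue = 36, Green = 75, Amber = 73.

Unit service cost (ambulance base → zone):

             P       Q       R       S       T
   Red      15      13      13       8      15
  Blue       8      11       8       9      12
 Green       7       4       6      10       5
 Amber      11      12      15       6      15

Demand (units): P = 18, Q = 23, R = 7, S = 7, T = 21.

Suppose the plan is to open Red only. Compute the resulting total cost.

Each zone is assigned to its cheapest site among the open ones.
{Red}: P→Red 15·18=270, Q→Red 13·23=299, R→Red 13·7=91, S→Red 8·7=56, T→Red 15·21=315. Service 1031; fixed 45; total 1076.

Total cost: 1076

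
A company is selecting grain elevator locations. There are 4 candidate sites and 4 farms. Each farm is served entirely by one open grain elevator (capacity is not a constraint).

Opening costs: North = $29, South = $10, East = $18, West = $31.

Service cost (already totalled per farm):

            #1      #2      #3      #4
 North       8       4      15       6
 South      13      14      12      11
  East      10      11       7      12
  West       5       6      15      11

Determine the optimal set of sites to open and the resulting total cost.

For any fixed open set, each farm goes to its cheapest open site; total = fixed + service.
{East}: #1→East 10, #2→East 11, #3→East 7, #4→East 12. Service 40; fixed 18; total 58.
{South}: #1→South 13, #2→South 14, #3→South 12, #4→South 11. Service 50; fixed 10; total 60.
{North}: service 33 + fixed 29 = 62
{North, South, East, West}: service 22 + fixed 88 = 110
(All 15 nonempty subsets were checked; East only is lowest.)

Open East only; minimum total cost 58.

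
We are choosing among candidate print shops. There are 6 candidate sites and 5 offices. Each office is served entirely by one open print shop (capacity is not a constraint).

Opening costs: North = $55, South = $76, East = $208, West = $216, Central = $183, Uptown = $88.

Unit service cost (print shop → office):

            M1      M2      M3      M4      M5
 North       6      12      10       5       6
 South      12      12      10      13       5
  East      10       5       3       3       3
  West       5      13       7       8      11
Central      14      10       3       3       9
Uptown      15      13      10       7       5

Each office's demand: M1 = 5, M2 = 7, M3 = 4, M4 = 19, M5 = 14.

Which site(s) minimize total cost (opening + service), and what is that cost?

For any fixed open set, each office goes to its cheapest open site; total = fixed + service.
{North}: M1→North 6·5=30, M2→North 12·7=84, M3→North 10·4=40, M4→North 5·19=95, M5→North 6·14=84. Service 333; fixed 55; total 388.
{East}: service 196 + fixed 208 = 404
{North, East}: service 176 + fixed 263 = 439
{North, South, East, West, Central, Uptown}: service 171 + fixed 826 = 997
No other subset beats 388.

Open North only; minimum total cost 388.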